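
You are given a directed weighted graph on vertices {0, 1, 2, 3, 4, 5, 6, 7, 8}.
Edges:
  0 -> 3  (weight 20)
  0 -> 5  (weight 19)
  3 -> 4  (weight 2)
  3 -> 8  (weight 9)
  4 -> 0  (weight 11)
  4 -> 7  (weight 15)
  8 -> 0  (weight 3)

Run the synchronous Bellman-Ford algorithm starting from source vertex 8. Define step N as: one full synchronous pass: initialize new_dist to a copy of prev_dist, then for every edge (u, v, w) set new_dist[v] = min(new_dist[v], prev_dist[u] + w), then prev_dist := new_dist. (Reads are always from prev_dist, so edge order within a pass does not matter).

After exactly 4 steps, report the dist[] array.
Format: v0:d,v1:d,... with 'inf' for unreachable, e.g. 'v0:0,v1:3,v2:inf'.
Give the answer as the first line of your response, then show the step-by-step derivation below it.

v0:3,v1:inf,v2:inf,v3:23,v4:25,v5:22,v6:inf,v7:40,v8:0

step 1: dist = v0:3,v1:inf,v2:inf,v3:inf,v4:inf,v5:inf,v6:inf,v7:inf,v8:0
step 2: dist = v0:3,v1:inf,v2:inf,v3:23,v4:inf,v5:22,v6:inf,v7:inf,v8:0
step 3: dist = v0:3,v1:inf,v2:inf,v3:23,v4:25,v5:22,v6:inf,v7:inf,v8:0
step 4: dist = v0:3,v1:inf,v2:inf,v3:23,v4:25,v5:22,v6:inf,v7:40,v8:0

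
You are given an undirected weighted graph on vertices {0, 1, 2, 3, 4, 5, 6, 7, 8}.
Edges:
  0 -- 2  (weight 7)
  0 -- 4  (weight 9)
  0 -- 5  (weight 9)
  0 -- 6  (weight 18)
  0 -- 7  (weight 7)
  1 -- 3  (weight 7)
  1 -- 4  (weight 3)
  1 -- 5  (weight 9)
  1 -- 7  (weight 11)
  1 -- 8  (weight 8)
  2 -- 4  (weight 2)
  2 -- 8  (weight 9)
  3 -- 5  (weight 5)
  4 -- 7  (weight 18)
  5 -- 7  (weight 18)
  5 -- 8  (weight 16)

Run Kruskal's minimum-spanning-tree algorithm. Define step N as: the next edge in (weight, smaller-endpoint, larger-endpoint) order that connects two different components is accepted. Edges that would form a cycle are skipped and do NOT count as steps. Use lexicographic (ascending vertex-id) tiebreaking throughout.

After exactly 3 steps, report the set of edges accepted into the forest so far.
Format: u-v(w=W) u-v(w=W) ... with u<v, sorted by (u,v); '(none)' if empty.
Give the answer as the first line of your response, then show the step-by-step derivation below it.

1-4(w=3) 2-4(w=2) 3-5(w=5)

step 1: add edge 2-4 (w=2); MST = {2-4(w=2)}
step 2: add edge 1-4 (w=3); MST = {1-4(w=3) 2-4(w=2)}
step 3: add edge 3-5 (w=5); MST = {1-4(w=3) 2-4(w=2) 3-5(w=5)}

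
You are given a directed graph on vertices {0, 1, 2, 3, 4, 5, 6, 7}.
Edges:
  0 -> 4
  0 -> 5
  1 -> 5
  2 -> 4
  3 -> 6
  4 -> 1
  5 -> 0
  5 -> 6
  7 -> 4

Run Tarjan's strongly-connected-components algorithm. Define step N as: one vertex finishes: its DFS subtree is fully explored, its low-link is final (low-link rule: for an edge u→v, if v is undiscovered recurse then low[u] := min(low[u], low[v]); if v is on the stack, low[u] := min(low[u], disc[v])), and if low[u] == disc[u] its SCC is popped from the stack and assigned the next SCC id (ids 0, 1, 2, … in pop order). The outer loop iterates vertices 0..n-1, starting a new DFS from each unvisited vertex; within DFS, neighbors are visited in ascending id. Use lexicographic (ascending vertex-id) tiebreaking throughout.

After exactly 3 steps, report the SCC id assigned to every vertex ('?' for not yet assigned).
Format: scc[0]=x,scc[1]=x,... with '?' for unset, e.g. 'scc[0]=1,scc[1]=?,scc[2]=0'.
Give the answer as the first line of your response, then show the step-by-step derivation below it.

scc[0]=?,scc[1]=?,scc[2]=?,scc[3]=?,scc[4]=?,scc[5]=?,scc[6]=0,scc[7]=?

step 1: low=(low[0]=0,low[1]=2,low[2]=?,low[3]=?,low[4]=1,low[5]=0,low[6]=4,low[7]=?); scc=(scc[0]=?,scc[1]=?,scc[2]=?,scc[3]=?,scc[4]=?,scc[5]=?,scc[6]=0,scc[7]=?)
step 2: low=(low[0]=0,low[1]=2,low[2]=?,low[3]=?,low[4]=1,low[5]=0,low[6]=4,low[7]=?); scc=(scc[0]=?,scc[1]=?,scc[2]=?,scc[3]=?,scc[4]=?,scc[5]=?,scc[6]=0,scc[7]=?)
step 3: low=(low[0]=0,low[1]=0,low[2]=?,low[3]=?,low[4]=1,low[5]=0,low[6]=4,low[7]=?); scc=(scc[0]=?,scc[1]=?,scc[2]=?,scc[3]=?,scc[4]=?,scc[5]=?,scc[6]=0,scc[7]=?)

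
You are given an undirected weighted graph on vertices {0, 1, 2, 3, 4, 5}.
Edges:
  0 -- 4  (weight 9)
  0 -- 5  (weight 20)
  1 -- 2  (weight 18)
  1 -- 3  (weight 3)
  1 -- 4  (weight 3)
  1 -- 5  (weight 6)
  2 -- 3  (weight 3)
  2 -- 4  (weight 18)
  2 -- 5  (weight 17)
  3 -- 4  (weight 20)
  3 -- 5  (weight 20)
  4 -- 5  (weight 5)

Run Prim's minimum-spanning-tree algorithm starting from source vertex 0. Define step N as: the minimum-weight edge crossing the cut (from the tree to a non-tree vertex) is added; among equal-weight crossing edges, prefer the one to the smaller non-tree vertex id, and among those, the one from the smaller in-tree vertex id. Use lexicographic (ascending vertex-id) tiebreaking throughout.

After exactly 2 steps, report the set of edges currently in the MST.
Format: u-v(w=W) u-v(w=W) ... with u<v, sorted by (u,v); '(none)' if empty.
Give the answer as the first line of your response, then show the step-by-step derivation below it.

0-4(w=9) 1-4(w=3)

step 1: add edge 0-4 (w=9); MST = {0-4(w=9)}
step 2: add edge 1-4 (w=3); MST = {0-4(w=9) 1-4(w=3)}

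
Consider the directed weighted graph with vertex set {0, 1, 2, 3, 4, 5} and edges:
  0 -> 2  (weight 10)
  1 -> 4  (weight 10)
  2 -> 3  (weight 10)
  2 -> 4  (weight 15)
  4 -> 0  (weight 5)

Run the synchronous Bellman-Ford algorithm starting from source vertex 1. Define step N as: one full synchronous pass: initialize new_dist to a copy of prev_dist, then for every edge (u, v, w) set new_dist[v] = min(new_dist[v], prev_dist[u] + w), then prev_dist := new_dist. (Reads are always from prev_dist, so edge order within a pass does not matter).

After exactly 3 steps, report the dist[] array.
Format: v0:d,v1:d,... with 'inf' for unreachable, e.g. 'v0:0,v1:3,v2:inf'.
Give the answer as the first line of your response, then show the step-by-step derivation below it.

v0:15,v1:0,v2:25,v3:inf,v4:10,v5:inf

step 1: dist = v0:inf,v1:0,v2:inf,v3:inf,v4:10,v5:inf
step 2: dist = v0:15,v1:0,v2:inf,v3:inf,v4:10,v5:inf
step 3: dist = v0:15,v1:0,v2:25,v3:inf,v4:10,v5:inf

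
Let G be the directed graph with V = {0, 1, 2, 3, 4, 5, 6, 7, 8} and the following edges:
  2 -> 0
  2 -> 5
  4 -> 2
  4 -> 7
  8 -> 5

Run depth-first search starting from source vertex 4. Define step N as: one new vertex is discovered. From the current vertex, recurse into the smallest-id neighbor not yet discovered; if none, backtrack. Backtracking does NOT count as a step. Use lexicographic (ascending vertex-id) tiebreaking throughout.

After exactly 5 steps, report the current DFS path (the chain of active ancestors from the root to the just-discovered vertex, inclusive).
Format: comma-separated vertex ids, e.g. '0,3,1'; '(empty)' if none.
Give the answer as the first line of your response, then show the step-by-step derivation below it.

4,7

step 1: discover 4; path=4; order=4
step 2: discover 2; path=4>2; order=4,2
step 3: discover 0; path=4>2>0; order=4,2,0
step 4: discover 5; path=4>2>5; order=4,2,0,5
step 5: discover 7; path=4>7; order=4,2,0,5,7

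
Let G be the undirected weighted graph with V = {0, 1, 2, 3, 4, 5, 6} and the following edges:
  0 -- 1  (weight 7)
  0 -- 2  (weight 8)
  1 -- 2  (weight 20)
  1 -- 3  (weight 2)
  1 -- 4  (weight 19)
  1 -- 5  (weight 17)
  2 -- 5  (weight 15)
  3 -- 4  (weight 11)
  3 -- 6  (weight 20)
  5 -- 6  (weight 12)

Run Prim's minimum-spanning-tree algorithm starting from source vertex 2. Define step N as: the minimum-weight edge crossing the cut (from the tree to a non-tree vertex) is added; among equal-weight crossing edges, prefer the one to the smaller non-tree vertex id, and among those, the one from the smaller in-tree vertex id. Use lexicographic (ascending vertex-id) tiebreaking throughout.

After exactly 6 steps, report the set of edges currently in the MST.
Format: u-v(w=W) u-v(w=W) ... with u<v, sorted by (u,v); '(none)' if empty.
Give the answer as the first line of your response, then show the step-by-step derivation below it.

0-1(w=7) 0-2(w=8) 1-3(w=2) 2-5(w=15) 3-4(w=11) 5-6(w=12)

step 1: add edge 0-2 (w=8); MST = {0-2(w=8)}
step 2: add edge 0-1 (w=7); MST = {0-1(w=7) 0-2(w=8)}
step 3: add edge 1-3 (w=2); MST = {0-1(w=7) 0-2(w=8) 1-3(w=2)}
step 4: add edge 3-4 (w=11); MST = {0-1(w=7) 0-2(w=8) 1-3(w=2) 3-4(w=11)}
step 5: add edge 2-5 (w=15); MST = {0-1(w=7) 0-2(w=8) 1-3(w=2) 2-5(w=15) 3-4(w=11)}
step 6: add edge 5-6 (w=12); MST = {0-1(w=7) 0-2(w=8) 1-3(w=2) 2-5(w=15) 3-4(w=11) 5-6(w=12)}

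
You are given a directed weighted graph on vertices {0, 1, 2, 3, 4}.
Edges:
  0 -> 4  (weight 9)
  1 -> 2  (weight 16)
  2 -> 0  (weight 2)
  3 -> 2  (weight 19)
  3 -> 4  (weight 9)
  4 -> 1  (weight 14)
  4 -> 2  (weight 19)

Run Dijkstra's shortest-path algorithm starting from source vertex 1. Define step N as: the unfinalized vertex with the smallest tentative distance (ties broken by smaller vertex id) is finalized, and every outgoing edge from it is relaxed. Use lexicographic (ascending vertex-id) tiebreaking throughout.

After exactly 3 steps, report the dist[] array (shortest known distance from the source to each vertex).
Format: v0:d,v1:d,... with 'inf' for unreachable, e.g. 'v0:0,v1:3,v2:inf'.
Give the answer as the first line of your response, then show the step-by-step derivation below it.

v0:18,v1:0,v2:16,v3:inf,v4:27

step 1: dist = v0:inf,v1:0,v2:16,v3:inf,v4:inf
step 2: dist = v0:18,v1:0,v2:16,v3:inf,v4:inf
step 3: dist = v0:18,v1:0,v2:16,v3:inf,v4:27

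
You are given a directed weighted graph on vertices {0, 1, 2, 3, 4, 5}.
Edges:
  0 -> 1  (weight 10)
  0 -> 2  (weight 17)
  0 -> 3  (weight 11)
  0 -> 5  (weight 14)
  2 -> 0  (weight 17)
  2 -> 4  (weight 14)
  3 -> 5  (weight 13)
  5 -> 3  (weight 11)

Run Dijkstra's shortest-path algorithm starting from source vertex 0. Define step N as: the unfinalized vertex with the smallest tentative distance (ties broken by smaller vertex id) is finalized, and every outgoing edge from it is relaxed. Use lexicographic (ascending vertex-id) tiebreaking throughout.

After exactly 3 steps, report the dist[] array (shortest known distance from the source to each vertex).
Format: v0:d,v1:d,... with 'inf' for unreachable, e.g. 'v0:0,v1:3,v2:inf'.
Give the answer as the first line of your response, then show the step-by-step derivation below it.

v0:0,v1:10,v2:17,v3:11,v4:inf,v5:14

step 1: dist = v0:0,v1:10,v2:17,v3:11,v4:inf,v5:14
step 2: dist = v0:0,v1:10,v2:17,v3:11,v4:inf,v5:14
step 3: dist = v0:0,v1:10,v2:17,v3:11,v4:inf,v5:14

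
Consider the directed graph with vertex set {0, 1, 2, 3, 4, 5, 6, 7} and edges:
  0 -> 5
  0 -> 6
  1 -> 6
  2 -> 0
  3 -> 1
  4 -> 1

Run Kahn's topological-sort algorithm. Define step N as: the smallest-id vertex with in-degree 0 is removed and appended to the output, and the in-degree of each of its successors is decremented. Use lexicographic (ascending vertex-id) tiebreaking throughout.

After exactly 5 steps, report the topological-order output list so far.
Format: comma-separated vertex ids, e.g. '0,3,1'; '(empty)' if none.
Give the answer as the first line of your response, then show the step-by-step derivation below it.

2,0,3,4,1

step 1: output 2; order=[2]; indeg=(0,2,0,0,0,1,2,0)
step 2: output 0; order=[2,0]; indeg=(0,2,0,0,0,0,1,0)
step 3: output 3; order=[2,0,3]; indeg=(0,1,0,0,0,0,1,0)
step 4: output 4; order=[2,0,3,4]; indeg=(0,0,0,0,0,0,1,0)
step 5: output 1; order=[2,0,3,4,1]; indeg=(0,0,0,0,0,0,0,0)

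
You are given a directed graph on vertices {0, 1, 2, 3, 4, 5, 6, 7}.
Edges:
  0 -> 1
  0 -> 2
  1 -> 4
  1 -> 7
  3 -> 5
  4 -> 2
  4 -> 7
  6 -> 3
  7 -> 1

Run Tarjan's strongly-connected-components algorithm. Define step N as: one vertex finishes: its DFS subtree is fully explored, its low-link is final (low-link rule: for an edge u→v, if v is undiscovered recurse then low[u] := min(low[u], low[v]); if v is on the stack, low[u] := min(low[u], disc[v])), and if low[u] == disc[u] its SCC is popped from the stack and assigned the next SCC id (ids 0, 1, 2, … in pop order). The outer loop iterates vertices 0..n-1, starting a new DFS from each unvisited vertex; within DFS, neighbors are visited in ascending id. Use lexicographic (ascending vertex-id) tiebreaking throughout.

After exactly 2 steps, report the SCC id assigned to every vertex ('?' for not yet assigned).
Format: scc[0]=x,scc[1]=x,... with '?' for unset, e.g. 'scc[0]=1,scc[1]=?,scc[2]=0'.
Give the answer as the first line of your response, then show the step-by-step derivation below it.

scc[0]=?,scc[1]=?,scc[2]=0,scc[3]=?,scc[4]=?,scc[5]=?,scc[6]=?,scc[7]=?

step 1: low=(low[0]=0,low[1]=1,low[2]=3,low[3]=?,low[4]=2,low[5]=?,low[6]=?,low[7]=?); scc=(scc[0]=?,scc[1]=?,scc[2]=0,scc[3]=?,scc[4]=?,scc[5]=?,scc[6]=?,scc[7]=?)
step 2: low=(low[0]=0,low[1]=1,low[2]=3,low[3]=?,low[4]=2,low[5]=?,low[6]=?,low[7]=1); scc=(scc[0]=?,scc[1]=?,scc[2]=0,scc[3]=?,scc[4]=?,scc[5]=?,scc[6]=?,scc[7]=?)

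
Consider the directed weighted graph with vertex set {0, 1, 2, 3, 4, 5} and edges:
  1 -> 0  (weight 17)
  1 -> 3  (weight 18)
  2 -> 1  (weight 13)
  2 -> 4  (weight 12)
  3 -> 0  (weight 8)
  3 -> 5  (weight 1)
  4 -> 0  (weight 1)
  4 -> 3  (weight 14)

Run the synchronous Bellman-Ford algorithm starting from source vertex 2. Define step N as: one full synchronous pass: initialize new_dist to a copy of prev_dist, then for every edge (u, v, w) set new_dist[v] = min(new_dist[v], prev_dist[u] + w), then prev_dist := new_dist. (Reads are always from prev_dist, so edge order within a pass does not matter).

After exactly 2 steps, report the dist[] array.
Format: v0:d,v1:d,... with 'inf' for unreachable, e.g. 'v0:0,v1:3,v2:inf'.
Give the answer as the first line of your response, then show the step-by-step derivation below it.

v0:13,v1:13,v2:0,v3:26,v4:12,v5:inf

step 1: dist = v0:inf,v1:13,v2:0,v3:inf,v4:12,v5:inf
step 2: dist = v0:13,v1:13,v2:0,v3:26,v4:12,v5:inf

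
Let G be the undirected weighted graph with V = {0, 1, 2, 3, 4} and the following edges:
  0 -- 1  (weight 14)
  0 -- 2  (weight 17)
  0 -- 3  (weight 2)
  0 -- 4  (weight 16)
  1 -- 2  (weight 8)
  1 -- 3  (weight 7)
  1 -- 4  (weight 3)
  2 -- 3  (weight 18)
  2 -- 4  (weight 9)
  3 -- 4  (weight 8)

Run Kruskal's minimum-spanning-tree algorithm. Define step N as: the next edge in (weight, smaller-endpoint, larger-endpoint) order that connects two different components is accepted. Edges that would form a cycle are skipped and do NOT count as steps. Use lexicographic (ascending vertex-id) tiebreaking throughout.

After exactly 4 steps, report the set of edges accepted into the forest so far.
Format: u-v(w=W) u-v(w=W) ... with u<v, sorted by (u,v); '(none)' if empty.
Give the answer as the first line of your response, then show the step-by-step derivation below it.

0-3(w=2) 1-2(w=8) 1-3(w=7) 1-4(w=3)

step 1: add edge 0-3 (w=2); MST = {0-3(w=2)}
step 2: add edge 1-4 (w=3); MST = {0-3(w=2) 1-4(w=3)}
step 3: add edge 1-3 (w=7); MST = {0-3(w=2) 1-3(w=7) 1-4(w=3)}
step 4: add edge 1-2 (w=8); MST = {0-3(w=2) 1-2(w=8) 1-3(w=7) 1-4(w=3)}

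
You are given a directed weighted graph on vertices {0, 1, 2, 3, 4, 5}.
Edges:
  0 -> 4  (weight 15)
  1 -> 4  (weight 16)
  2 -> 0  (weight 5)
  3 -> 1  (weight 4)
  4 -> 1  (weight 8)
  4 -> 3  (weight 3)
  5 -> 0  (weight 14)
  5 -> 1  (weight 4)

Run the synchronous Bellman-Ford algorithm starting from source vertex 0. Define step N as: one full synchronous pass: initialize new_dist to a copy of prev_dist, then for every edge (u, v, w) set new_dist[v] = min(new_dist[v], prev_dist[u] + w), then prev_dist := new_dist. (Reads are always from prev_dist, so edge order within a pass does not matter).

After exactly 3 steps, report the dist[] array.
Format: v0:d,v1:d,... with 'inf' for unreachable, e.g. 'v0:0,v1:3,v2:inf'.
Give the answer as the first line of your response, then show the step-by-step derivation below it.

v0:0,v1:22,v2:inf,v3:18,v4:15,v5:inf

step 1: dist = v0:0,v1:inf,v2:inf,v3:inf,v4:15,v5:inf
step 2: dist = v0:0,v1:23,v2:inf,v3:18,v4:15,v5:inf
step 3: dist = v0:0,v1:22,v2:inf,v3:18,v4:15,v5:inf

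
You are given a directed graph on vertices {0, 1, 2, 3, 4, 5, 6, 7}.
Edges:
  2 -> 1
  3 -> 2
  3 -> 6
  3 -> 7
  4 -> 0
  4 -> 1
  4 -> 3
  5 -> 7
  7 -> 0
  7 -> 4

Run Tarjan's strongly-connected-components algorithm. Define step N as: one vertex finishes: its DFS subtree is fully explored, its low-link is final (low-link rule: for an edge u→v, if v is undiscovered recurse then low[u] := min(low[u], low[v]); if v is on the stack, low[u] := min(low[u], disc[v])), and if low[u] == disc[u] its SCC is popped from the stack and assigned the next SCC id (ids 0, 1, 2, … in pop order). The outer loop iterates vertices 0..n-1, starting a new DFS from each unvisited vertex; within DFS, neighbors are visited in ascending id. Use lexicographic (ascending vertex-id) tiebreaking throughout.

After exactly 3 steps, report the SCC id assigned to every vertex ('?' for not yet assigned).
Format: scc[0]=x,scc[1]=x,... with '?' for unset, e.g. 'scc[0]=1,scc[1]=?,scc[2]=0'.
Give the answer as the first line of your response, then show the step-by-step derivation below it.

scc[0]=0,scc[1]=1,scc[2]=2,scc[3]=?,scc[4]=?,scc[5]=?,scc[6]=?,scc[7]=?

step 1: low=(low[0]=0,low[1]=?,low[2]=?,low[3]=?,low[4]=?,low[5]=?,low[6]=?,low[7]=?); scc=(scc[0]=0,scc[1]=?,scc[2]=?,scc[3]=?,scc[4]=?,scc[5]=?,scc[6]=?,scc[7]=?)
step 2: low=(low[0]=0,low[1]=1,low[2]=?,low[3]=?,low[4]=?,low[5]=?,low[6]=?,low[7]=?); scc=(scc[0]=0,scc[1]=1,scc[2]=?,scc[3]=?,scc[4]=?,scc[5]=?,scc[6]=?,scc[7]=?)
step 3: low=(low[0]=0,low[1]=1,low[2]=2,low[3]=?,low[4]=?,low[5]=?,low[6]=?,low[7]=?); scc=(scc[0]=0,scc[1]=1,scc[2]=2,scc[3]=?,scc[4]=?,scc[5]=?,scc[6]=?,scc[7]=?)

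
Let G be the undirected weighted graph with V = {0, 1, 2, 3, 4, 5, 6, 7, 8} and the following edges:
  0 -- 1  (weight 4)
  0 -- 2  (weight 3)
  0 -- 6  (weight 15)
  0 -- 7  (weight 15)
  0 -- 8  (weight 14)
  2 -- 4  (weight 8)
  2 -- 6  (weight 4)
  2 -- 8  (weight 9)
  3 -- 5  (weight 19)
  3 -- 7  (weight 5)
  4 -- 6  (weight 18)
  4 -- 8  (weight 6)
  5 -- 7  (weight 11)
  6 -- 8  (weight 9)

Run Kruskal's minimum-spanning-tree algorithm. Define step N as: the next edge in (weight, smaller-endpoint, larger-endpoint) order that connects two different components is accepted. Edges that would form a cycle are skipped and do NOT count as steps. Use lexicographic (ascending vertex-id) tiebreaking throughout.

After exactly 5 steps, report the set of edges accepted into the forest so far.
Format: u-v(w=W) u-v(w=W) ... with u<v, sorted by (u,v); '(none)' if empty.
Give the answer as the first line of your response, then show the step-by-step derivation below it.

0-1(w=4) 0-2(w=3) 2-6(w=4) 3-7(w=5) 4-8(w=6)

step 1: add edge 0-2 (w=3); MST = {0-2(w=3)}
step 2: add edge 0-1 (w=4); MST = {0-1(w=4) 0-2(w=3)}
step 3: add edge 2-6 (w=4); MST = {0-1(w=4) 0-2(w=3) 2-6(w=4)}
step 4: add edge 3-7 (w=5); MST = {0-1(w=4) 0-2(w=3) 2-6(w=4) 3-7(w=5)}
step 5: add edge 4-8 (w=6); MST = {0-1(w=4) 0-2(w=3) 2-6(w=4) 3-7(w=5) 4-8(w=6)}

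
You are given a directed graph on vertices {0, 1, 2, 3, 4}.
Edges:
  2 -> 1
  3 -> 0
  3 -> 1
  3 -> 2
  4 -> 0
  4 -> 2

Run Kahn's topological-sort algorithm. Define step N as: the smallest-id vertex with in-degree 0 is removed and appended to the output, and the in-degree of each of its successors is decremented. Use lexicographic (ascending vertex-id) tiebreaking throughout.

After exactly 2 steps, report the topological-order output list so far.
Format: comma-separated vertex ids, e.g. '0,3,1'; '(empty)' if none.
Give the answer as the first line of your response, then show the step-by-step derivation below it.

3,4

step 1: output 3; order=[3]; indeg=(1,1,1,0,0)
step 2: output 4; order=[3,4]; indeg=(0,1,0,0,0)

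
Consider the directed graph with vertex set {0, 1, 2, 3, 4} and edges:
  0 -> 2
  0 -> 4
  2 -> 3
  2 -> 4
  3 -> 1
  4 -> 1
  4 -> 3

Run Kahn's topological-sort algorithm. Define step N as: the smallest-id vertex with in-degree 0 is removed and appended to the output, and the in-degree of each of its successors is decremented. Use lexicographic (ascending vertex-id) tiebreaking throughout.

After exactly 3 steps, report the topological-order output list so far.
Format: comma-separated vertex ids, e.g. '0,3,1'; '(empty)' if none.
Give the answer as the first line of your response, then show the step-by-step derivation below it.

0,2,4

step 1: output 0; order=[0]; indeg=(0,2,0,2,1)
step 2: output 2; order=[0,2]; indeg=(0,2,0,1,0)
step 3: output 4; order=[0,2,4]; indeg=(0,1,0,0,0)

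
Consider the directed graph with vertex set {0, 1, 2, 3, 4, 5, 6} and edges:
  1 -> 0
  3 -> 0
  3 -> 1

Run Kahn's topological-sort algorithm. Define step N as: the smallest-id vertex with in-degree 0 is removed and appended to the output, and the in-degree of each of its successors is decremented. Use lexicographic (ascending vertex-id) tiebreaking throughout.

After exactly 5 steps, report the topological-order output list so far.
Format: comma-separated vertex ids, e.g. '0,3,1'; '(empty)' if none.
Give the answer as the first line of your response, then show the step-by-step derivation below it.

2,3,1,0,4

step 1: output 2; order=[2]; indeg=(2,1,0,0,0,0,0)
step 2: output 3; order=[2,3]; indeg=(1,0,0,0,0,0,0)
step 3: output 1; order=[2,3,1]; indeg=(0,0,0,0,0,0,0)
step 4: output 0; order=[2,3,1,0]; indeg=(0,0,0,0,0,0,0)
step 5: output 4; order=[2,3,1,0,4]; indeg=(0,0,0,0,0,0,0)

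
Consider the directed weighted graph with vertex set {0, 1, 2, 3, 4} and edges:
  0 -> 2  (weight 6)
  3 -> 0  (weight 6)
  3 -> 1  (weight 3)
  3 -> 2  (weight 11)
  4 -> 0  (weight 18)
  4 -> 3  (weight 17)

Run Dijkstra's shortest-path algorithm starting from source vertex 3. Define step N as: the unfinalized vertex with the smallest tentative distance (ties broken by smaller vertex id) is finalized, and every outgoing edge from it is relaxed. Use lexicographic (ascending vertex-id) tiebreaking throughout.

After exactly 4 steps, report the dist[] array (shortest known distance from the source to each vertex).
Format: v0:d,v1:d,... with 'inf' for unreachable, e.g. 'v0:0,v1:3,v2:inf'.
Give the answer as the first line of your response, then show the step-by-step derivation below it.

v0:6,v1:3,v2:11,v3:0,v4:inf

step 1: dist = v0:6,v1:3,v2:11,v3:0,v4:inf
step 2: dist = v0:6,v1:3,v2:11,v3:0,v4:inf
step 3: dist = v0:6,v1:3,v2:11,v3:0,v4:inf
step 4: dist = v0:6,v1:3,v2:11,v3:0,v4:inf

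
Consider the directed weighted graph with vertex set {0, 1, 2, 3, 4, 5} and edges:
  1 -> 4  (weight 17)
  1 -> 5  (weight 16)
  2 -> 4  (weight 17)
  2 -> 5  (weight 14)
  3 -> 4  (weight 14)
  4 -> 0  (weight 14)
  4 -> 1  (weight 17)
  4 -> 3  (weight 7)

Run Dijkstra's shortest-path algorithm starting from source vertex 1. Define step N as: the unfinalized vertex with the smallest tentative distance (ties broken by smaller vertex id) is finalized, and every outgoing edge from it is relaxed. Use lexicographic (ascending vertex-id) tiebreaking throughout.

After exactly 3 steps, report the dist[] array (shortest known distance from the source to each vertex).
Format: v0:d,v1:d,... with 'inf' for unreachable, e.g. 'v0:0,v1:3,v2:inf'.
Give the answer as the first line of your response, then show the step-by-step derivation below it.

v0:31,v1:0,v2:inf,v3:24,v4:17,v5:16

step 1: dist = v0:inf,v1:0,v2:inf,v3:inf,v4:17,v5:16
step 2: dist = v0:inf,v1:0,v2:inf,v3:inf,v4:17,v5:16
step 3: dist = v0:31,v1:0,v2:inf,v3:24,v4:17,v5:16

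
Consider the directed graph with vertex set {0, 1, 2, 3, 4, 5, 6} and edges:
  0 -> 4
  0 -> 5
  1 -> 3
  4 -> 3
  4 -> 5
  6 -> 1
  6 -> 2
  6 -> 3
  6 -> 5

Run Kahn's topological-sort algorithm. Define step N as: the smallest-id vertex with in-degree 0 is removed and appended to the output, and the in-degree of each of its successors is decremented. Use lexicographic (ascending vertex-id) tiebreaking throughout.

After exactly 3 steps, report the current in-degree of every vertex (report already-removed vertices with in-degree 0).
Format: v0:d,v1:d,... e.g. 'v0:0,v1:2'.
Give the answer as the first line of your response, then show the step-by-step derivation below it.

v0:0,v1:0,v2:0,v3:1,v4:0,v5:0,v6:0

step 1: output 0; order=[0]; indeg=(0,1,1,3,0,2,0)
step 2: output 4; order=[0,4]; indeg=(0,1,1,2,0,1,0)
step 3: output 6; order=[0,4,6]; indeg=(0,0,0,1,0,0,0)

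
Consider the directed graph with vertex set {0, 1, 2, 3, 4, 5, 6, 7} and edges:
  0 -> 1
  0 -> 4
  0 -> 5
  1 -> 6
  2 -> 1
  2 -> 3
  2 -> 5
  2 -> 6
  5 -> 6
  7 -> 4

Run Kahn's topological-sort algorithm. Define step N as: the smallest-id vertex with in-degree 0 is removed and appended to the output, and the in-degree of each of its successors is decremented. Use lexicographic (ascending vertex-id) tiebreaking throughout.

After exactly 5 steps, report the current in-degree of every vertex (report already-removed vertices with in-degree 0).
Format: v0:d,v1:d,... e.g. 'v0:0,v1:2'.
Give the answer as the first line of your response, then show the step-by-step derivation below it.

v0:0,v1:0,v2:0,v3:0,v4:1,v5:0,v6:0,v7:0

step 1: output 0; order=[0]; indeg=(0,1,0,1,1,1,3,0)
step 2: output 2; order=[0,2]; indeg=(0,0,0,0,1,0,2,0)
step 3: output 1; order=[0,2,1]; indeg=(0,0,0,0,1,0,1,0)
step 4: output 3; order=[0,2,1,3]; indeg=(0,0,0,0,1,0,1,0)
step 5: output 5; order=[0,2,1,3,5]; indeg=(0,0,0,0,1,0,0,0)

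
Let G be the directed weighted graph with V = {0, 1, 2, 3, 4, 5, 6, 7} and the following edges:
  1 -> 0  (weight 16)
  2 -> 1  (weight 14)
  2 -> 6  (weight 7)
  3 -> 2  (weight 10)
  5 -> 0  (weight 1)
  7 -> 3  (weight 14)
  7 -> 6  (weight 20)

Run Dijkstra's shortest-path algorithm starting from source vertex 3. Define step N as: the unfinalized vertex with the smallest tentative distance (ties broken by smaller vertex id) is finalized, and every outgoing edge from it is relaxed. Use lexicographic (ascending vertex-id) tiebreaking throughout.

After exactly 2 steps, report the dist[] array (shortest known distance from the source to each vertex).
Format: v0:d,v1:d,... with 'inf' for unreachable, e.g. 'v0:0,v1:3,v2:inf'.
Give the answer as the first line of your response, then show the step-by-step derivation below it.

v0:inf,v1:24,v2:10,v3:0,v4:inf,v5:inf,v6:17,v7:inf

step 1: dist = v0:inf,v1:inf,v2:10,v3:0,v4:inf,v5:inf,v6:inf,v7:inf
step 2: dist = v0:inf,v1:24,v2:10,v3:0,v4:inf,v5:inf,v6:17,v7:inf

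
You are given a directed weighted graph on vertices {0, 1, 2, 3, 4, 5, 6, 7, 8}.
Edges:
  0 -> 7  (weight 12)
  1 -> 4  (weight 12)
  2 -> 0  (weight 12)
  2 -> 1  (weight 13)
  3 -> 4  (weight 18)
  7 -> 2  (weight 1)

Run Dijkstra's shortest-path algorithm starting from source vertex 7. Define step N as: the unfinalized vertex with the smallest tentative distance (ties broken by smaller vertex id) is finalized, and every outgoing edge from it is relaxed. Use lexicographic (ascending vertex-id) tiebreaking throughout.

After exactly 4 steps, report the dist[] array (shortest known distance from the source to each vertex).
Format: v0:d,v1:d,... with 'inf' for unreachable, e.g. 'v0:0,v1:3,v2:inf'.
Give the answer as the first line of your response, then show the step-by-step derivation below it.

v0:13,v1:14,v2:1,v3:inf,v4:26,v5:inf,v6:inf,v7:0,v8:inf

step 1: dist = v0:inf,v1:inf,v2:1,v3:inf,v4:inf,v5:inf,v6:inf,v7:0,v8:inf
step 2: dist = v0:13,v1:14,v2:1,v3:inf,v4:inf,v5:inf,v6:inf,v7:0,v8:inf
step 3: dist = v0:13,v1:14,v2:1,v3:inf,v4:inf,v5:inf,v6:inf,v7:0,v8:inf
step 4: dist = v0:13,v1:14,v2:1,v3:inf,v4:26,v5:inf,v6:inf,v7:0,v8:inf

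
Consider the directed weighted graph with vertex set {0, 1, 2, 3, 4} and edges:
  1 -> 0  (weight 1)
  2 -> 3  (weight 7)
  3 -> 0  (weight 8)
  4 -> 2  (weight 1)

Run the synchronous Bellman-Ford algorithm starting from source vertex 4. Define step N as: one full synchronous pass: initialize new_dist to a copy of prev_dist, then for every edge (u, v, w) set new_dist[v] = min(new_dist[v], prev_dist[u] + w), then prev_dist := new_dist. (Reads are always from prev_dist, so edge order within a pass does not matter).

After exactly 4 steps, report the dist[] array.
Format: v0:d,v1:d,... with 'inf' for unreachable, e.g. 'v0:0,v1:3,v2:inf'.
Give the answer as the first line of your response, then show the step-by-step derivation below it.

v0:16,v1:inf,v2:1,v3:8,v4:0

step 1: dist = v0:inf,v1:inf,v2:1,v3:inf,v4:0
step 2: dist = v0:inf,v1:inf,v2:1,v3:8,v4:0
step 3: dist = v0:16,v1:inf,v2:1,v3:8,v4:0
step 4: dist = v0:16,v1:inf,v2:1,v3:8,v4:0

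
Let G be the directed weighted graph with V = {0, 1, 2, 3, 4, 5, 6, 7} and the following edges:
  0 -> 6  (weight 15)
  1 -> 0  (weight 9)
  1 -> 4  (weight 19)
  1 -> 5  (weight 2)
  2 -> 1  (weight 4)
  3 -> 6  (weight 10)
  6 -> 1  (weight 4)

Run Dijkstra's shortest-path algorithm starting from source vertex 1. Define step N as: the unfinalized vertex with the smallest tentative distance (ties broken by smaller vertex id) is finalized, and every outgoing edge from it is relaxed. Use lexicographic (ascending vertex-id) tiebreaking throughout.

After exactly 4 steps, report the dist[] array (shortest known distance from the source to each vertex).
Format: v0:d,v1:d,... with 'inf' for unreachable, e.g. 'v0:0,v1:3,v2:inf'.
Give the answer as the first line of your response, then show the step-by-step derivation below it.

v0:9,v1:0,v2:inf,v3:inf,v4:19,v5:2,v6:24,v7:inf

step 1: dist = v0:9,v1:0,v2:inf,v3:inf,v4:19,v5:2,v6:inf,v7:inf
step 2: dist = v0:9,v1:0,v2:inf,v3:inf,v4:19,v5:2,v6:inf,v7:inf
step 3: dist = v0:9,v1:0,v2:inf,v3:inf,v4:19,v5:2,v6:24,v7:inf
step 4: dist = v0:9,v1:0,v2:inf,v3:inf,v4:19,v5:2,v6:24,v7:inf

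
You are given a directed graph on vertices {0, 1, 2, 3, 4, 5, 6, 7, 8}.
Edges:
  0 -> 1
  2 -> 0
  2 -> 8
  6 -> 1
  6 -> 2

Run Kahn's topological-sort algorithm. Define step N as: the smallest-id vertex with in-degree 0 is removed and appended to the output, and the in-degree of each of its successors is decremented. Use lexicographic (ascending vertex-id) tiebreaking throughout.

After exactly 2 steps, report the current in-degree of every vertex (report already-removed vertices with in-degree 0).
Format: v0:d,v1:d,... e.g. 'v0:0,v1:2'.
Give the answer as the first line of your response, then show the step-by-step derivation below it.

v0:1,v1:2,v2:1,v3:0,v4:0,v5:0,v6:0,v7:0,v8:1

step 1: output 3; order=[3]; indeg=(1,2,1,0,0,0,0,0,1)
step 2: output 4; order=[3,4]; indeg=(1,2,1,0,0,0,0,0,1)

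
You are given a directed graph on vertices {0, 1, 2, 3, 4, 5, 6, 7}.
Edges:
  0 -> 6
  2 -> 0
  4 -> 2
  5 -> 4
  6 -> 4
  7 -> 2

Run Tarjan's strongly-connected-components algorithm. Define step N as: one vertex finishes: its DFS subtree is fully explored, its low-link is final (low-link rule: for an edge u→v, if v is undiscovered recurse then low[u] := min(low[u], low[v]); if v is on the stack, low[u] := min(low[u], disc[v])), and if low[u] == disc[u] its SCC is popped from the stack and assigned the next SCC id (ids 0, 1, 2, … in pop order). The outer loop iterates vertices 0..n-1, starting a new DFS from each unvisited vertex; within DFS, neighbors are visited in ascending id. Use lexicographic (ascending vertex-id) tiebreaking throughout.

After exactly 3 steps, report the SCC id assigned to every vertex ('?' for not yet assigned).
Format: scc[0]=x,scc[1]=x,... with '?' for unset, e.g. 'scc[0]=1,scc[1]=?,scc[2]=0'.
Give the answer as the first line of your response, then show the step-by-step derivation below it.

scc[0]=?,scc[1]=?,scc[2]=?,scc[3]=?,scc[4]=?,scc[5]=?,scc[6]=?,scc[7]=?

step 1: low=(low[0]=0,low[1]=?,low[2]=0,low[3]=?,low[4]=2,low[5]=?,low[6]=1,low[7]=?); scc=(scc[0]=?,scc[1]=?,scc[2]=?,scc[3]=?,scc[4]=?,scc[5]=?,scc[6]=?,scc[7]=?)
step 2: low=(low[0]=0,low[1]=?,low[2]=0,low[3]=?,low[4]=0,low[5]=?,low[6]=1,low[7]=?); scc=(scc[0]=?,scc[1]=?,scc[2]=?,scc[3]=?,scc[4]=?,scc[5]=?,scc[6]=?,scc[7]=?)
step 3: low=(low[0]=0,low[1]=?,low[2]=0,low[3]=?,low[4]=0,low[5]=?,low[6]=0,low[7]=?); scc=(scc[0]=?,scc[1]=?,scc[2]=?,scc[3]=?,scc[4]=?,scc[5]=?,scc[6]=?,scc[7]=?)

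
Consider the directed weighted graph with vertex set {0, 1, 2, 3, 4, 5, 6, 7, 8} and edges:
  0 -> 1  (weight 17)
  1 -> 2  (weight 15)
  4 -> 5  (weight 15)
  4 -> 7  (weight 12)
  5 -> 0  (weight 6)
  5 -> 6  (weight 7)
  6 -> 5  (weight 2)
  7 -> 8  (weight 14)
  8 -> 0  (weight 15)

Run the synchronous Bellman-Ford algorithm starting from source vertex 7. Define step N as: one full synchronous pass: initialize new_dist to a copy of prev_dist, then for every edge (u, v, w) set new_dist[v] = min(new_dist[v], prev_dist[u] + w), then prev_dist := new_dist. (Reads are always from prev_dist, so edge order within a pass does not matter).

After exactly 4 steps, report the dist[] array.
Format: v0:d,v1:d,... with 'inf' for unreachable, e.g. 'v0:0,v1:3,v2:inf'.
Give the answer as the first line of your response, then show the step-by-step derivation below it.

v0:29,v1:46,v2:61,v3:inf,v4:inf,v5:inf,v6:inf,v7:0,v8:14

step 1: dist = v0:inf,v1:inf,v2:inf,v3:inf,v4:inf,v5:inf,v6:inf,v7:0,v8:14
step 2: dist = v0:29,v1:inf,v2:inf,v3:inf,v4:inf,v5:inf,v6:inf,v7:0,v8:14
step 3: dist = v0:29,v1:46,v2:inf,v3:inf,v4:inf,v5:inf,v6:inf,v7:0,v8:14
step 4: dist = v0:29,v1:46,v2:61,v3:inf,v4:inf,v5:inf,v6:inf,v7:0,v8:14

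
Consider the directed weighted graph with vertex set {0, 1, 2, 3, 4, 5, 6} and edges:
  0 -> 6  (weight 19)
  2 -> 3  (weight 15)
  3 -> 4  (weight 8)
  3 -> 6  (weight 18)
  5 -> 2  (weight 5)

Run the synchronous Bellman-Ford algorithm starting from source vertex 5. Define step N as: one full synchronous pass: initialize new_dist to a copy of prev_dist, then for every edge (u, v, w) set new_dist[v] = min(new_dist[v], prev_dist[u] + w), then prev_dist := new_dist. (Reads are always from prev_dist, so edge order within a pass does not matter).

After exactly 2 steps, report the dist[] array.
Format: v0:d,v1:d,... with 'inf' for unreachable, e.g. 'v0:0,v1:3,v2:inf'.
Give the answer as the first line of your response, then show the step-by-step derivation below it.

v0:inf,v1:inf,v2:5,v3:20,v4:inf,v5:0,v6:inf

step 1: dist = v0:inf,v1:inf,v2:5,v3:inf,v4:inf,v5:0,v6:inf
step 2: dist = v0:inf,v1:inf,v2:5,v3:20,v4:inf,v5:0,v6:inf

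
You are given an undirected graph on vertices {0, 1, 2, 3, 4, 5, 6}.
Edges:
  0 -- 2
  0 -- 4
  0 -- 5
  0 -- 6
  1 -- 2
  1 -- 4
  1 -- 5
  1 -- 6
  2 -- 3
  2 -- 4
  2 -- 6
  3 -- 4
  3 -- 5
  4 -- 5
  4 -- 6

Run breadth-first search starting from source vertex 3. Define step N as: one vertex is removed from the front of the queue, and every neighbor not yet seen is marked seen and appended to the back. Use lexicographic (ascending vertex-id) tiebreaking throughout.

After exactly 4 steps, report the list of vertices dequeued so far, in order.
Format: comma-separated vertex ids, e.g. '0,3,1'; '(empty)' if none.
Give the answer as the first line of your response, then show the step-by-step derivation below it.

3,2,4,5

step 1: dequeue 3; queue=[2,4,5]; order=3
step 2: dequeue 2; queue=[4,5,0,1,6]; order=3,2
step 3: dequeue 4; queue=[5,0,1,6]; order=3,2,4
step 4: dequeue 5; queue=[0,1,6]; order=3,2,4,5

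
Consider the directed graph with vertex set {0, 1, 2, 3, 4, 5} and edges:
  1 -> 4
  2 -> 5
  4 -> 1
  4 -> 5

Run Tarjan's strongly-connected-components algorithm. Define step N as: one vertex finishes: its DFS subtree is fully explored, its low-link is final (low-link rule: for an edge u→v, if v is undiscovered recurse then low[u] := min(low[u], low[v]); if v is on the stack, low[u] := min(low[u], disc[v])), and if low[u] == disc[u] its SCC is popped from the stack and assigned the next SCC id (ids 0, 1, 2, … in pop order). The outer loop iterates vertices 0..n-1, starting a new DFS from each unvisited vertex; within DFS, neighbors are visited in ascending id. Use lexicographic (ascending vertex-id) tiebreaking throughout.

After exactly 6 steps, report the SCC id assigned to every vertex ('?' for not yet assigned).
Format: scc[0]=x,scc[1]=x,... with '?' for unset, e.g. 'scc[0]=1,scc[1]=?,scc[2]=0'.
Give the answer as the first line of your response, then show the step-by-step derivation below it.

scc[0]=0,scc[1]=2,scc[2]=3,scc[3]=4,scc[4]=2,scc[5]=1

step 1: low=(low[0]=0,low[1]=?,low[2]=?,low[3]=?,low[4]=?,low[5]=?); scc=(scc[0]=0,scc[1]=?,scc[2]=?,scc[3]=?,scc[4]=?,scc[5]=?)
step 2: low=(low[0]=0,low[1]=1,low[2]=?,low[3]=?,low[4]=1,low[5]=3); scc=(scc[0]=0,scc[1]=?,scc[2]=?,scc[3]=?,scc[4]=?,scc[5]=1)
step 3: low=(low[0]=0,low[1]=1,low[2]=?,low[3]=?,low[4]=1,low[5]=3); scc=(scc[0]=0,scc[1]=?,scc[2]=?,scc[3]=?,scc[4]=?,scc[5]=1)
step 4: low=(low[0]=0,low[1]=1,low[2]=?,low[3]=?,low[4]=1,low[5]=3); scc=(scc[0]=0,scc[1]=2,scc[2]=?,scc[3]=?,scc[4]=2,scc[5]=1)
step 5: low=(low[0]=0,low[1]=1,low[2]=4,low[3]=?,low[4]=1,low[5]=3); scc=(scc[0]=0,scc[1]=2,scc[2]=3,scc[3]=?,scc[4]=2,scc[5]=1)
step 6: low=(low[0]=0,low[1]=1,low[2]=4,low[3]=5,low[4]=1,low[5]=3); scc=(scc[0]=0,scc[1]=2,scc[2]=3,scc[3]=4,scc[4]=2,scc[5]=1)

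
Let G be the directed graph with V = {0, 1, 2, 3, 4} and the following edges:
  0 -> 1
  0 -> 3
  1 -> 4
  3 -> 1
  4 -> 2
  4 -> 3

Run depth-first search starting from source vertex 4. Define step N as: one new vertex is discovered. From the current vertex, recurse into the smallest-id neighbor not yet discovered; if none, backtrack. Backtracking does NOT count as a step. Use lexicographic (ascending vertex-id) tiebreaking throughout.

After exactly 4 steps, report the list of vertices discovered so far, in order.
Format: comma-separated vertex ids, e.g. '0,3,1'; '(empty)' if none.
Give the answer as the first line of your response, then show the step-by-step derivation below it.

4,2,3,1

step 1: discover 4; path=4; order=4
step 2: discover 2; path=4>2; order=4,2
step 3: discover 3; path=4>3; order=4,2,3
step 4: discover 1; path=4>3>1; order=4,2,3,1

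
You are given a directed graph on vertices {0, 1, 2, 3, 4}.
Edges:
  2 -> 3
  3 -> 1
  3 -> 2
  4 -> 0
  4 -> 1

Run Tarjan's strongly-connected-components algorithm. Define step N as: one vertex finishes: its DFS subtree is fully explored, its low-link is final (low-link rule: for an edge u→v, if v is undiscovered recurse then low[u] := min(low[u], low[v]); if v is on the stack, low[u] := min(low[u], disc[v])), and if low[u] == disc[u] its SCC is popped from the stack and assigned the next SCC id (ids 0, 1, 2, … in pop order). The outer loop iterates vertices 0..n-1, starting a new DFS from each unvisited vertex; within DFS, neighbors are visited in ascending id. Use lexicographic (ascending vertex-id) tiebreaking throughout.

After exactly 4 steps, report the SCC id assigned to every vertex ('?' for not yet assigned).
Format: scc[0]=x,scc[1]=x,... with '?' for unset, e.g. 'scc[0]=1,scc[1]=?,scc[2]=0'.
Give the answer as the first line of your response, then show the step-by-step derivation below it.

scc[0]=0,scc[1]=1,scc[2]=2,scc[3]=2,scc[4]=?

step 1: low=(low[0]=0,low[1]=?,low[2]=?,low[3]=?,low[4]=?); scc=(scc[0]=0,scc[1]=?,scc[2]=?,scc[3]=?,scc[4]=?)
step 2: low=(low[0]=0,low[1]=1,low[2]=?,low[3]=?,low[4]=?); scc=(scc[0]=0,scc[1]=1,scc[2]=?,scc[3]=?,scc[4]=?)
step 3: low=(low[0]=0,low[1]=1,low[2]=2,low[3]=2,low[4]=?); scc=(scc[0]=0,scc[1]=1,scc[2]=?,scc[3]=?,scc[4]=?)
step 4: low=(low[0]=0,low[1]=1,low[2]=2,low[3]=2,low[4]=?); scc=(scc[0]=0,scc[1]=1,scc[2]=2,scc[3]=2,scc[4]=?)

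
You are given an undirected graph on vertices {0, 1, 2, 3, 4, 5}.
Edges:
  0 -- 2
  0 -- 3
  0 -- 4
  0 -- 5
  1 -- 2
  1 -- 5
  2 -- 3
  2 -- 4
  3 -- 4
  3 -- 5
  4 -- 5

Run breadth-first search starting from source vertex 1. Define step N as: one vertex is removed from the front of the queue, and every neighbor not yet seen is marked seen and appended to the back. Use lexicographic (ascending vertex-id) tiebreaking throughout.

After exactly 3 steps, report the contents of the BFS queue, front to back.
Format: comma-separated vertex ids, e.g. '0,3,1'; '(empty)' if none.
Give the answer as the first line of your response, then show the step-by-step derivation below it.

0,3,4

step 1: dequeue 1; queue=[2,5]; order=1
step 2: dequeue 2; queue=[5,0,3,4]; order=1,2
step 3: dequeue 5; queue=[0,3,4]; order=1,2,5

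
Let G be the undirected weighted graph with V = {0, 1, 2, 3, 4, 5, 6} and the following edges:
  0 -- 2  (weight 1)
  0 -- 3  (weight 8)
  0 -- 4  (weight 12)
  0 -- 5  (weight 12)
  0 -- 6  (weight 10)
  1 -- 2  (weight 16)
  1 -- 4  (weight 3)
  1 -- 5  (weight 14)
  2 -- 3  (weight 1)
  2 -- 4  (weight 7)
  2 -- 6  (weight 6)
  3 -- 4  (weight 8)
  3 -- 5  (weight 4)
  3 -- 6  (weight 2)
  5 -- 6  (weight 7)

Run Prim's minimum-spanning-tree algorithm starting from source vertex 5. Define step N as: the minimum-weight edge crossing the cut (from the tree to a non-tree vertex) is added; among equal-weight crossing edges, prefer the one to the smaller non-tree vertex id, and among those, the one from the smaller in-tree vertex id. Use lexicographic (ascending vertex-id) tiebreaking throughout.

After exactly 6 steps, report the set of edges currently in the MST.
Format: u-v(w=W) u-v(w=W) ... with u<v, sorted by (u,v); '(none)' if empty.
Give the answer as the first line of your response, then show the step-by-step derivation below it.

0-2(w=1) 1-4(w=3) 2-3(w=1) 2-4(w=7) 3-5(w=4) 3-6(w=2)

step 1: add edge 3-5 (w=4); MST = {3-5(w=4)}
step 2: add edge 2-3 (w=1); MST = {2-3(w=1) 3-5(w=4)}
step 3: add edge 0-2 (w=1); MST = {0-2(w=1) 2-3(w=1) 3-5(w=4)}
step 4: add edge 3-6 (w=2); MST = {0-2(w=1) 2-3(w=1) 3-5(w=4) 3-6(w=2)}
step 5: add edge 2-4 (w=7); MST = {0-2(w=1) 2-3(w=1) 2-4(w=7) 3-5(w=4) 3-6(w=2)}
step 6: add edge 1-4 (w=3); MST = {0-2(w=1) 1-4(w=3) 2-3(w=1) 2-4(w=7) 3-5(w=4) 3-6(w=2)}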